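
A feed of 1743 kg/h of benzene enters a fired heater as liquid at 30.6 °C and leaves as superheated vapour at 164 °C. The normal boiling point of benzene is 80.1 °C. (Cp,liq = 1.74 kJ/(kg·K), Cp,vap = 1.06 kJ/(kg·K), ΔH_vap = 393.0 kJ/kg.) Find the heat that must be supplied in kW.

liquid 30.6→80.1 °C: 86.13 kJ/kg
vaporisation at 80.1 °C: 393 kJ/kg
vapour 80.1→164 °C: 88.934 kJ/kg
Δh = 86.13 + 393 + 88.934 = 568.06 kJ/kg
Q = ṁ·Δh = 1743 kg/h × 568.06 kJ/kg = 990140 kJ/h
|Q| = 275.04 kW

Q = 275 kW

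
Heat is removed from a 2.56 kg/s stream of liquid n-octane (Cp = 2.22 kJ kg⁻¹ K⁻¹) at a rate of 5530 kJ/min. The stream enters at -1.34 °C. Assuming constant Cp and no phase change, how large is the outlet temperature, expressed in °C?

T_out = -17.6 °C

Q = 5530 kJ/min = 92.167 kJ/s
ΔT = Q/(ṁ·Cp) = 92.167/(2.56×2.22) = 16.217 K
T_out = -1.34 − 16.217 = -17.557 °C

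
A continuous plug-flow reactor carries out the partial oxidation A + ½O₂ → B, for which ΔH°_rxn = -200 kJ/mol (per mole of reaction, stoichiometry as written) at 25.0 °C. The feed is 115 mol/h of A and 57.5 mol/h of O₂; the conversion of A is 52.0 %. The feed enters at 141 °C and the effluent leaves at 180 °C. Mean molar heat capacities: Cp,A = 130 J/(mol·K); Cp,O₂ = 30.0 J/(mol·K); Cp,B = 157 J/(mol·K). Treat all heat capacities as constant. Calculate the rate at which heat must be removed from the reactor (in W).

Q_out = 3110 W

Extent of reaction ξ = 0.520 × 115 = 59.8 mol/h
Reaction term: ξ·ΔH°_rxn = 59.8 × -200 = -11960 kJ/h
Sensible, feed 141→25 °C: -1934.3 kJ/h
Outlet flows (mol/h): A 55.2, O₂ 27.6, B 59.8
Sensible, products 25→180 °C: 2695.9 kJ/h
Q = ΔH = -11198 kJ/h = -3.1107 kW
Heat removed = 3110.7 W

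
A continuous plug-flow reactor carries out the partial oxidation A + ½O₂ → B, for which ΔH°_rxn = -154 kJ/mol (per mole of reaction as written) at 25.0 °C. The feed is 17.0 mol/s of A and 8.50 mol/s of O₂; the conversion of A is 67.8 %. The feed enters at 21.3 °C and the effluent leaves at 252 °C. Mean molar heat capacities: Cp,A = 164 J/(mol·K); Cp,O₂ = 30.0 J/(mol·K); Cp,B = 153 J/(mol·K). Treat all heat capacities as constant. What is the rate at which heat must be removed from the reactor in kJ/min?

Extent of reaction ξ = 0.678 × 17.0 = 11.526 mol/s
Reaction term: ξ·ΔH°_rxn = 11.526 × -154 = -1775 kJ/s
Sensible, feed 21.3→25 °C: 11.259 kJ/s
Outlet flows (mol/s): A 5.474, O₂ 2.737, B 11.526
Sensible, products 25→252 °C: 622.73 kJ/s
Q = ΔH = -1141 kJ/s = -1141 kW
Heat removed = 68461 kJ/min

Q_out = 68500 kJ/min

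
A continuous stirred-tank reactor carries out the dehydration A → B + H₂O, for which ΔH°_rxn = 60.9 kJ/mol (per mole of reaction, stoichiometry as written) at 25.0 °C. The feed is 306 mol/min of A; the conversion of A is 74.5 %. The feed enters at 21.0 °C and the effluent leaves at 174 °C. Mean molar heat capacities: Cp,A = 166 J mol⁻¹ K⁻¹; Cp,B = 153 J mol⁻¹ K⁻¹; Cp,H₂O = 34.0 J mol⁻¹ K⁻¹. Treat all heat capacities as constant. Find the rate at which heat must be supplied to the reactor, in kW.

Extent of reaction ξ = 0.745 × 306 = 227.97 mol/min
Reaction term: ξ·ΔH°_rxn = 227.97 × 60.9 = 13883 kJ/min
Sensible, feed 21.0→25 °C: 203.18 kJ/min
Outlet flows (mol/min): A 78.03, B 227.97, H₂O 227.97
Sensible, products 25→174 °C: 8281.9 kJ/min
Q = ΔH = 22368 kJ/min = 372.81 kW
Heat supplied = 372.81 kW

Q_in = 373 kW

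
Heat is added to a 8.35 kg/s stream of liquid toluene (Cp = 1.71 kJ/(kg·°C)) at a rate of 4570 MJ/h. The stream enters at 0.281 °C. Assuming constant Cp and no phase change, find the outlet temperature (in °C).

Q = 4570 MJ/h = 1269.4 kJ/s
ΔT = Q/(ṁ·Cp) = 1269.4/(8.35×1.71) = 88.906 K
T_out = 0.281 + 88.906 = 89.187 °C

T_out = 89.2 °C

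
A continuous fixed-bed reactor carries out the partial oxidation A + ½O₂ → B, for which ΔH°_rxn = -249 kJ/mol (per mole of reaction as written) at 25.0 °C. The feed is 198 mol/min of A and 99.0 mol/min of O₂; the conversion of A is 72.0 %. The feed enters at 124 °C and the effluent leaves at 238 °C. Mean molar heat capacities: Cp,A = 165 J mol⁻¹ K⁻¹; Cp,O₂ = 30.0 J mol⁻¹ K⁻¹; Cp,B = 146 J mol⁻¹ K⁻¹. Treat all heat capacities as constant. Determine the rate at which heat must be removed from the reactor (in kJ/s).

Q_out = 541 kJ/s

Extent of reaction ξ = 0.720 × 198 = 142.56 mol/min
Reaction term: ξ·ΔH°_rxn = 142.56 × -249 = -35497 kJ/min
Sensible, feed 124→25 °C: -3528.4 kJ/min
Outlet flows (mol/min): A 55.44, O₂ 27.72, B 142.56
Sensible, products 25→238 °C: 6558.9 kJ/min
Q = ΔH = -32467 kJ/min = -541.11 kW
Heat removed = 541.11 kJ/s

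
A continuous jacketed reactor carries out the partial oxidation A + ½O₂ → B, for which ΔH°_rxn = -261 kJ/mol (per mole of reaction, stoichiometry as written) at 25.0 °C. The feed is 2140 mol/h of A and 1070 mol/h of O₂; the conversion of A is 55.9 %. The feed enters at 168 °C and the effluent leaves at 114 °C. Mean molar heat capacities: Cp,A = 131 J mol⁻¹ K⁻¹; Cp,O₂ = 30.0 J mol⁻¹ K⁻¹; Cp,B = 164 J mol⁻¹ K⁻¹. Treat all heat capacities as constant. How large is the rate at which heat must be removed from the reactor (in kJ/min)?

Q_out = 5450 kJ/min

Extent of reaction ξ = 0.559 × 2140 = 1196.3 mol/h
Reaction term: ξ·ΔH°_rxn = 1196.3 × -261 = -312220 kJ/h
Sensible, feed 168→25 °C: -44679 kJ/h
Outlet flows (mol/h): A 943.74, O₂ 471.87, B 1196.3
Sensible, products 25→114 °C: 29724 kJ/h
Q = ΔH = -327180 kJ/h = -90.883 kW
Heat removed = 5453 kJ/min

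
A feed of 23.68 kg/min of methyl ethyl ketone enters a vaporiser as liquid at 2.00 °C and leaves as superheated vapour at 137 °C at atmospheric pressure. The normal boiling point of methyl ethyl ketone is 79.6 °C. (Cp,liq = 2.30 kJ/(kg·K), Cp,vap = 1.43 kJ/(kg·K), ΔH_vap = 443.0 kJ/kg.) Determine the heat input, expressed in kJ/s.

Q = 278 kJ/s

liquid 2.00→79.6 °C: 178.48 kJ/kg
vaporisation at 79.6 °C: 443 kJ/kg
vapour 79.6→137 °C: 82.082 kJ/kg
Δh = 178.48 + 443 + 82.082 = 703.56 kJ/kg
Q = ṁ·Δh = 23.68 kg/min × 703.56 kJ/kg = 16660 kJ/min
|Q| = 277.67 kW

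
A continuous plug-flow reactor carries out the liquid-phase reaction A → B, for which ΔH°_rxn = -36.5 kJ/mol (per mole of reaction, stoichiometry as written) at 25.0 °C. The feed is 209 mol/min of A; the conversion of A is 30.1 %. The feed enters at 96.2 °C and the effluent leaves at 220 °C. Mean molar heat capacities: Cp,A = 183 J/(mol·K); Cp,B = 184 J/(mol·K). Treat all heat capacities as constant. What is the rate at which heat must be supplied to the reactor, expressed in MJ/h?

Q_in = 147 MJ/h

Extent of reaction ξ = 0.301 × 209 = 62.909 mol/min
Reaction term: ξ·ΔH°_rxn = 62.909 × -36.5 = -2296.2 kJ/min
Sensible, feed 96.2→25 °C: -2723.2 kJ/min
Outlet flows (mol/min): A 146.09, B 62.909
Sensible, products 25→220 °C: 7470.4 kJ/min
Q = ΔH = 2451.1 kJ/min = 40.851 kW
Heat supplied = 147.06 MJ/h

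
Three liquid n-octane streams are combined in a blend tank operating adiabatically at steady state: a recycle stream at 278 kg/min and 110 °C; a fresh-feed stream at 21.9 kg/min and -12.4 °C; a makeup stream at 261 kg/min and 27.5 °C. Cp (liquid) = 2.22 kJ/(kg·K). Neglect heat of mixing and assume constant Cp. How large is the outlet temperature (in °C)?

Adiabatic, steady state ⇒ Σ ṁᵢCp,ᵢ(T_out − Tᵢ) = 0
T_out = Σ ṁᵢCp,ᵢTᵢ / Σ ṁᵢCp,ᵢ
      = 83219 / 1245.2 = 66.832 °C

T_out = 66.8 °C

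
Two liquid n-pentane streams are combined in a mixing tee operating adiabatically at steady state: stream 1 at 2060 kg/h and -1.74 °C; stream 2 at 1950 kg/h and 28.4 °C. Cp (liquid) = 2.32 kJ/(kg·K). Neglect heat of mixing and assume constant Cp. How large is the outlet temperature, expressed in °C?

No heat crosses the boundary, so H_out = H_in.
Σ ṁᵢCp,ᵢTᵢ = 2060×2.32×-1.74 + 1950×2.32×28.4 = 120170
Σ ṁᵢCp,ᵢ = 2060×2.32 + 1950×2.32 = 9303.2
T_out = 120170 / 9303.2 = 12.917 °C

T_out = 12.9 °C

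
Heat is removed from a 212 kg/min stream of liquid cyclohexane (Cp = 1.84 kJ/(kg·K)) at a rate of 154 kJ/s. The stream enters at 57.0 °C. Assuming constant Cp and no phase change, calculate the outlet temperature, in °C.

Q = 154 kJ/s = 9240 kJ/min
ΔT = Q/(ṁ·Cp) = 9240/(212×1.84) = 23.687 K
T_out = 57.0 − 23.687 = 33.313 °C

T_out = 33.3 °C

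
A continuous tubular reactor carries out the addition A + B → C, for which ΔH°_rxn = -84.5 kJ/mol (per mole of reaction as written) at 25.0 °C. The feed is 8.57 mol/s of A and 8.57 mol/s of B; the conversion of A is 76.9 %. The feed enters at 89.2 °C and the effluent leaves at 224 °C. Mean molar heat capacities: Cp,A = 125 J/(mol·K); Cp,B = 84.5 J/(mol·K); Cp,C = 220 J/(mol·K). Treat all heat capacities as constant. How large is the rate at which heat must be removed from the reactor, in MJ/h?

Extent of reaction ξ = 0.769 × 8.57 = 6.5903 mol/s
Reaction term: ξ·ΔH°_rxn = 6.5903 × -84.5 = -556.88 kJ/s
Sensible, feed 89.2→25 °C: -115.27 kJ/s
Outlet flows (mol/s): A 1.9797, B 1.9797, C 6.5903
Sensible, products 25→224 °C: 371.06 kJ/s
Q = ΔH = -301.09 kJ/s = -301.09 kW
Heat removed = 1083.9 MJ/h

Q_out = 1080 MJ/h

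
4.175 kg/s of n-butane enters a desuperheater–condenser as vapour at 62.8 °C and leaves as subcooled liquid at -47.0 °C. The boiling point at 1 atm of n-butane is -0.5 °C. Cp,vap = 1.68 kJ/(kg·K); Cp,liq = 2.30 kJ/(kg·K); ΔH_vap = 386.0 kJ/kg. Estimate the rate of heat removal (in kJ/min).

Q_c = 150000 kJ/min

vapour 62.8→-0.5 °C: -106.34 kJ/kg
condensation at -0.5 °C: -386 kJ/kg
liquid -0.5→-47.0 °C: -106.95 kJ/kg
Δh = -106.34 + -386 + -106.95 = -599.29 kJ/kg
Q = ṁ·Δh = 4.175 kg/s × -599.29 kJ/kg = -2502.1 kJ/s
|Q| = 2502.1 kW = 150120 kJ/min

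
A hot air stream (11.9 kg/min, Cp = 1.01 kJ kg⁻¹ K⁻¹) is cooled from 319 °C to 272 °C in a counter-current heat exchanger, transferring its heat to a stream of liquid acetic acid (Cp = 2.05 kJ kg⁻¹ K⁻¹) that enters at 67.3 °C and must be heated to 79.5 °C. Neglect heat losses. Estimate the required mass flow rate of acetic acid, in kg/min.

ṁ_c = 22.6 kg/min

Heat released by hot stream: Q = 11.9 × 1.01 × (319 − 272) = 564.89 kJ/min
Energy balance on cold side (adiabatic exchanger): Q = ṁ_c·Cp_c·(T_c,out − T_c,in)
ṁ_c = 564.89 / [2.05 × (79.5 − 67.3)] = 22.587 kg/min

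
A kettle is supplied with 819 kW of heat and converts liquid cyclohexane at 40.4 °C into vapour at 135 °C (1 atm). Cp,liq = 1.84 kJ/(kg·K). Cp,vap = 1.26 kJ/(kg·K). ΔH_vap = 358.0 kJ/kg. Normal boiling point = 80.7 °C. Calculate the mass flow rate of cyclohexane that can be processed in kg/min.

ṁ = 98.2 kg/min

Δh = 1.84×(80.7−40.4) + 358.0 + 1.26×(135−80.7) = 500.57 kJ/kg
Q = 819 kW = 819 kJ/s = 49140 kJ/min
ṁ = Q/Δh = 49140 / 500.57 = 98.168 kg/min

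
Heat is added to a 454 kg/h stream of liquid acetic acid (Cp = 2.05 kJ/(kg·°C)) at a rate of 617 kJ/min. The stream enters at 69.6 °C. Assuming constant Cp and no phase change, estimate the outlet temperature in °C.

Q = 617 kJ/min = 37020 kJ/h
ΔT = Q/(ṁ·Cp) = 37020/(454×2.05) = 39.777 K
T_out = 69.6 + 39.777 = 109.38 °C

T_out = 109 °C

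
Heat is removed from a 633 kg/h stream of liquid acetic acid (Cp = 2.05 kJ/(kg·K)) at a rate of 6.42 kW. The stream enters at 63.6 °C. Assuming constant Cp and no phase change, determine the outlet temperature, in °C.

T_out = 45.8 °C

Q = 6.42 kW = 23112 kJ/h
ΔT = Q/(ṁ·Cp) = 23112/(633×2.05) = 17.811 K
T_out = 63.6 − 17.811 = 45.789 °C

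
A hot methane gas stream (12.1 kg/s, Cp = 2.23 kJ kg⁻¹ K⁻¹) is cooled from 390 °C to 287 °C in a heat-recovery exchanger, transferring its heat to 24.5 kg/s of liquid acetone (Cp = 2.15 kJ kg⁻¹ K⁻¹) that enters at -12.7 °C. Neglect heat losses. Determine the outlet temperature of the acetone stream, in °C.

T_c,out = 40.1 °C

Heat released by hot stream: Q = 12.1 × 2.23 × (390 − 287) = 2779.2 kJ/s
Energy balance on cold side (adiabatic exchanger): Q = ṁ_c·Cp_c·(T_c,out − T_c,in)
T_c,out = -12.7 + 2779.2/(24.5 × 2.15) = 40.062 °C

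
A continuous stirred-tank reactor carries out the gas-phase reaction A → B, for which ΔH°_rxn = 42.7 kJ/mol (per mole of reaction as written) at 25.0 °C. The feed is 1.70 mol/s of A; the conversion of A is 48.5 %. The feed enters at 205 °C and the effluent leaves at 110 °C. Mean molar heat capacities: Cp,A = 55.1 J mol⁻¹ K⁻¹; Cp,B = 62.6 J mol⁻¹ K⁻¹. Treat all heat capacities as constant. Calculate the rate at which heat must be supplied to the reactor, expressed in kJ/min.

Extent of reaction ξ = 0.485 × 1.70 = 0.8245 mol/s
Reaction term: ξ·ΔH°_rxn = 0.8245 × 42.7 = 35.206 kJ/s
Sensible, feed 205→25 °C: -16.861 kJ/s
Outlet flows (mol/s): A 0.8755, B 0.8245
Sensible, products 25→110 °C: 8.4876 kJ/s
Q = ΔH = 26.833 kJ/s = 26.833 kW
Heat supplied = 1610 kJ/min

Q_in = 1610 kJ/min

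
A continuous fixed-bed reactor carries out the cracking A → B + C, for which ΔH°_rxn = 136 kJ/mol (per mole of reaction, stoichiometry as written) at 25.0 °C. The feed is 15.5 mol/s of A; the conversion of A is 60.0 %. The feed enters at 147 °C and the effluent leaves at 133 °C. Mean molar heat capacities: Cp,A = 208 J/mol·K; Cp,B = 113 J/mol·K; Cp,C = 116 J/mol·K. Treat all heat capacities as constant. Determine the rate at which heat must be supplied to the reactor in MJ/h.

Q_in = 4470 MJ/h

Extent of reaction ξ = 0.600 × 15.5 = 9.3 mol/s
Reaction term: ξ·ΔH°_rxn = 9.3 × 136 = 1264.8 kJ/s
Sensible, feed 147→25 °C: -393.33 kJ/s
Outlet flows (mol/s): A 6.2, B 9.3, C 9.3
Sensible, products 25→133 °C: 369.28 kJ/s
Q = ΔH = 1240.8 kJ/s = 1240.8 kW
Heat supplied = 4466.7 MJ/h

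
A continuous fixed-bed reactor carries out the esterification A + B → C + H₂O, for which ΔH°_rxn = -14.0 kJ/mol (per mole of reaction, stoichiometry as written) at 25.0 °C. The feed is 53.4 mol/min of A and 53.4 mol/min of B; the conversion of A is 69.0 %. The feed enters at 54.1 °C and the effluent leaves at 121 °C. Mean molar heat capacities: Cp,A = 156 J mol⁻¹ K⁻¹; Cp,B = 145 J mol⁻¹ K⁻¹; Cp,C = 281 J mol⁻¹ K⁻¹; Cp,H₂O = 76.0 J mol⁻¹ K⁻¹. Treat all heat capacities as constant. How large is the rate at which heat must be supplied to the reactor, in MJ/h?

Extent of reaction ξ = 0.690 × 53.4 = 36.846 mol/min
Reaction term: ξ·ΔH°_rxn = 36.846 × -14.0 = -515.84 kJ/min
Sensible, feed 54.1→25 °C: -467.74 kJ/min
Outlet flows (mol/min): A 16.554, B 16.554, C 36.846, H₂O 36.846
Sensible, products 25→121 °C: 1741.1 kJ/min
Q = ΔH = 757.55 kJ/min = 12.626 kW
Heat supplied = 45.453 MJ/h

Q_in = 45.5 MJ/h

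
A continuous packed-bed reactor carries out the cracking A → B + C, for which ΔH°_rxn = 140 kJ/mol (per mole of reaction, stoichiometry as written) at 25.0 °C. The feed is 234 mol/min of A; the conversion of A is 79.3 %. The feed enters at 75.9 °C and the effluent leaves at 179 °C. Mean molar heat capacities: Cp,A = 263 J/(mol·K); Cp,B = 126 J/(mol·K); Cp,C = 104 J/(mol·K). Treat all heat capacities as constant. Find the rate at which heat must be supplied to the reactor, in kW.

Extent of reaction ξ = 0.793 × 234 = 185.56 mol/min
Reaction term: ξ·ΔH°_rxn = 185.56 × 140 = 25979 kJ/min
Sensible, feed 75.9→25 °C: -3132.5 kJ/min
Outlet flows (mol/min): A 48.438, B 185.56, C 185.56
Sensible, products 25→179 °C: 8534.4 kJ/min
Q = ΔH = 31381 kJ/min = 523.01 kW
Heat supplied = 523.01 kW

Q_in = 523 kW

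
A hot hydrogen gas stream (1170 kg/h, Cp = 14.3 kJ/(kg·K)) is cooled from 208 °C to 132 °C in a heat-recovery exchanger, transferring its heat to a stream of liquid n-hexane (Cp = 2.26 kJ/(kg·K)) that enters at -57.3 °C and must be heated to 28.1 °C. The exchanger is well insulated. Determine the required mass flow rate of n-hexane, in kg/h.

ṁ_c = 6590 kg/h

Heat released by hot stream: Q = 1170 × 14.3 × (208 − 132) = 1.2716e+06 kJ/h
Energy balance on cold side (adiabatic exchanger): Q = ṁ_c·Cp_c·(T_c,out − T_c,in)
ṁ_c = 1.2716e+06 / [2.26 × (28.1 − -57.3)] = 6588.2 kg/h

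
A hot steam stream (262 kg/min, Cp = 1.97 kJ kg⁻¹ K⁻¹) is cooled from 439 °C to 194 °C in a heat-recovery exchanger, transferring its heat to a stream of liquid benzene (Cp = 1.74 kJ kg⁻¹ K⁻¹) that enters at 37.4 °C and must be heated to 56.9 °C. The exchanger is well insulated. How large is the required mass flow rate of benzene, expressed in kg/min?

Heat released by hot stream: Q = 262 × 1.97 × (439 − 194) = 126450 kJ/min
Energy balance on cold side (adiabatic exchanger): Q = ṁ_c·Cp_c·(T_c,out − T_c,in)
ṁ_c = 126450 / [1.74 × (56.9 − 37.4)] = 3726.9 kg/min

ṁ_c = 3730 kg/min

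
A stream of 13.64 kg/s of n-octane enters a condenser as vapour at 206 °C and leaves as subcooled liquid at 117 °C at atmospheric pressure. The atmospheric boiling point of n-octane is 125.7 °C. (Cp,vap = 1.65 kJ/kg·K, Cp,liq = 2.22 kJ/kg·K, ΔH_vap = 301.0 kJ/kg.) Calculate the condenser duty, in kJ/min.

Q_c = 371000 kJ/min

vapour 206→125.7 °C: -132.49 kJ/kg
condensation at 125.7 °C: -301 kJ/kg
liquid 125.7→117 °C: -19.314 kJ/kg
Δh = -132.49 + -301 + -19.314 = -452.81 kJ/kg
Q = ṁ·Δh = 13.64 kg/s × -452.81 kJ/kg = -6176.3 kJ/s
|Q| = 6176.3 kW = 370580 kJ/min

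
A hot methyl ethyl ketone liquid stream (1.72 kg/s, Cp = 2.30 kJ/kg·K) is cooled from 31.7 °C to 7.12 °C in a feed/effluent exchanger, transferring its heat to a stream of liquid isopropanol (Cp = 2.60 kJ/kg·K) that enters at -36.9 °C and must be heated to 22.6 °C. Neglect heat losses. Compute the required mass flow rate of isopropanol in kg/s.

ṁ_c = 0.629 kg/s

Heat released by hot stream: Q = 1.72 × 2.30 × (31.7 − 7.12) = 97.238 kJ/s
Energy balance on cold side (adiabatic exchanger): Q = ṁ_c·Cp_c·(T_c,out − T_c,in)
ṁ_c = 97.238 / [2.60 × (22.6 − -36.9)] = 0.62856 kg/s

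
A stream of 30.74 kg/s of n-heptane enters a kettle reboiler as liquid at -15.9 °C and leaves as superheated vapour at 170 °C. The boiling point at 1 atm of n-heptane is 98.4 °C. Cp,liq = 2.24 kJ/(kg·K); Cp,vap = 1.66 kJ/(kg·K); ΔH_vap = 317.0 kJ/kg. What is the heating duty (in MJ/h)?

liquid -15.9→98.4 °C: 256.03 kJ/kg
vaporisation at 98.4 °C: 317 kJ/kg
vapour 98.4→170 °C: 118.86 kJ/kg
Δh = 256.03 + 317 + 118.86 = 691.89 kJ/kg
Q = ṁ·Δh = 30.74 kg/s × 691.89 kJ/kg = 21269 kJ/s
|Q| = 21269 kW = 76567 MJ/h

Q = 76600 MJ/h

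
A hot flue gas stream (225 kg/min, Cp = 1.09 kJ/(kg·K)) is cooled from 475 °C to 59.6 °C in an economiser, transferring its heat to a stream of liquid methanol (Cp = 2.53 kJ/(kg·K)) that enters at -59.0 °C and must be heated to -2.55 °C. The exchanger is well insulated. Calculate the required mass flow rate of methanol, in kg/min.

Heat released by hot stream: Q = 225 × 1.09 × (475 − 59.6) = 101880 kJ/min
Energy balance on cold side (adiabatic exchanger): Q = ṁ_c·Cp_c·(T_c,out − T_c,in)
ṁ_c = 101880 / [2.53 × (-2.55 − -59.0)] = 713.33 kg/min

ṁ_c = 713 kg/min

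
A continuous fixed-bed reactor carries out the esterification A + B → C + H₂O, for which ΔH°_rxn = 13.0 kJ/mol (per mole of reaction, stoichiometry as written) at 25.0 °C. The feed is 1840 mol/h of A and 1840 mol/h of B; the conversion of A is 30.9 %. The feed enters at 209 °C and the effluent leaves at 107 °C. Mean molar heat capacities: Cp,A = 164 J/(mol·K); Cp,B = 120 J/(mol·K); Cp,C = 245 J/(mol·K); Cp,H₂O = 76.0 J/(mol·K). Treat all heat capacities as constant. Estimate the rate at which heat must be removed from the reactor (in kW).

Extent of reaction ξ = 0.309 × 1840 = 568.56 mol/h
Reaction term: ξ·ΔH°_rxn = 568.56 × 13.0 = 7391.3 kJ/h
Sensible, feed 209→25 °C: -96151 kJ/h
Outlet flows (mol/h): A 1271.4, B 1271.4, C 568.56, H₂O 568.56
Sensible, products 25→107 °C: 44575 kJ/h
Q = ΔH = -44185 kJ/h = -12.274 kW
Heat removed = 12.274 kW

Q_out = 12.3 kW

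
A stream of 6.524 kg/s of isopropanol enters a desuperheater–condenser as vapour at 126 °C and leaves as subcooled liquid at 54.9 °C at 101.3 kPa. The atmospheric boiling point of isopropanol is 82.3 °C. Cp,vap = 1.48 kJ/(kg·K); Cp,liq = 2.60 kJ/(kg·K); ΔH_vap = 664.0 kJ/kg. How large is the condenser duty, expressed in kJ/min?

vapour 126→82.3 °C: -64.676 kJ/kg
condensation at 82.3 °C: -664 kJ/kg
liquid 82.3→54.9 °C: -71.24 kJ/kg
Δh = -64.676 + -664 + -71.24 = -799.92 kJ/kg
Q = ṁ·Δh = 6.524 kg/s × -799.92 kJ/kg = -5218.7 kJ/s
|Q| = 5218.7 kW = 313120 kJ/min

Q_c = 313000 kJ/min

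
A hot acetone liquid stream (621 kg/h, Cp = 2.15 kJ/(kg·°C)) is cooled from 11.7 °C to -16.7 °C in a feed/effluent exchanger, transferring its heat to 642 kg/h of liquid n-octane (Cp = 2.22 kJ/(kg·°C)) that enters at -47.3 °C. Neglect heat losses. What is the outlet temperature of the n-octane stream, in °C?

T_c,out = -20.7 °C

Heat released by hot stream: Q = 621 × 2.15 × (11.7 − -16.7) = 37918 kJ/h
Energy balance on cold side (adiabatic exchanger): Q = ṁ_c·Cp_c·(T_c,out − T_c,in)
T_c,out = -47.3 + 37918/(642 × 2.22) = -20.695 °C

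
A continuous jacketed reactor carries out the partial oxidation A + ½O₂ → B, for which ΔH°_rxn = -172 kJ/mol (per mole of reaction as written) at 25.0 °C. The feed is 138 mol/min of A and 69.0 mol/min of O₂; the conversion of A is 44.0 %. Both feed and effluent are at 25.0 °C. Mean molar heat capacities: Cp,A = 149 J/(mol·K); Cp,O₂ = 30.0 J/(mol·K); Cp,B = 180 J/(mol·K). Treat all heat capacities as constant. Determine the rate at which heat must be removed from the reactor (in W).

Extent of reaction ξ = 0.440 × 138 = 60.72 mol/min
Reaction term: ξ·ΔH°_rxn = 60.72 × -172 = -10444 kJ/min
Q = ΔH = -10444 kJ/min = -174.06 kW
Heat removed = 174060 W

Q_out = 174000 W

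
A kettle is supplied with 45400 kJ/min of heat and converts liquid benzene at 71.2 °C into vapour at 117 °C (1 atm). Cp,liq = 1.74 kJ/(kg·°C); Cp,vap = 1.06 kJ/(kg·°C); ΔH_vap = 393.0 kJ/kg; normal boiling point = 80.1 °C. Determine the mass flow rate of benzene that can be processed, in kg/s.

Δh = 1.74×(80.1−71.2) + 393.0 + 1.06×(117−80.1) = 447.6 kJ/kg
Q = 45400 kJ/min = 756.67 kJ/s = 756.67 kJ/s
ṁ = Q/Δh = 756.67 / 447.6 = 1.6905 kg/s

ṁ = 1.69 kg/s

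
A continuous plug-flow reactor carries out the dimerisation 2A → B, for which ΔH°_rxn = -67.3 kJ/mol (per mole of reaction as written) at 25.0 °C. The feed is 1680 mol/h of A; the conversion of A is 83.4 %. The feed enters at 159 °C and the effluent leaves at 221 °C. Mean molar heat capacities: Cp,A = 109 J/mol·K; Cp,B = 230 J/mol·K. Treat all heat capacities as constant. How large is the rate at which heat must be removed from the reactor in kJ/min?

Extent of reaction ξ = 0.834 × 1680 / 2 = 700.56 mol/h
Reaction term: ξ·ΔH°_rxn = 700.56 × -67.3 = -47148 kJ/h
Sensible, feed 159→25 °C: -24538 kJ/h
Outlet flows (mol/h): A 278.88, B 700.56
Sensible, products 25→221 °C: 37539 kJ/h
Q = ΔH = -34147 kJ/h = -9.4851 kW
Heat removed = 569.11 kJ/min

Q_out = 569 kJ/min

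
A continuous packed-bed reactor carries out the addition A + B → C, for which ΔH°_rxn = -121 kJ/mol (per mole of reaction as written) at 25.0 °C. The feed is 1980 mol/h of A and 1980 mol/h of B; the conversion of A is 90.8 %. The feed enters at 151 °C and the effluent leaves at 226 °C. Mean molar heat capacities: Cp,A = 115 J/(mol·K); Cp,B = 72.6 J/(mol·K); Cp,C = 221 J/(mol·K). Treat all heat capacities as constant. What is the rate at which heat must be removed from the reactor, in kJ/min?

Q_out = 2960 kJ/min

Extent of reaction ξ = 0.908 × 1980 = 1797.8 mol/h
Reaction term: ξ·ΔH°_rxn = 1797.8 × -121 = -217540 kJ/h
Sensible, feed 151→25 °C: -46802 kJ/h
Outlet flows (mol/h): A 182.16, B 182.16, C 1797.8
Sensible, products 25→226 °C: 86731 kJ/h
Q = ΔH = -177610 kJ/h = -49.336 kW
Heat removed = 2960.2 kJ/min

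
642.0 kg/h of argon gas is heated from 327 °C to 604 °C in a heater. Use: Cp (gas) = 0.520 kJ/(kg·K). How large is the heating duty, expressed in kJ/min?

Q = ṁ·Cp·ΔT = 642.0 × 0.520 × (604 − 327) = 92474 kJ/h
Converting: 92474 / 3600 s = 25.687 kW
Heating duty = 1541.2 kJ/min

Q = 1540 kJ/min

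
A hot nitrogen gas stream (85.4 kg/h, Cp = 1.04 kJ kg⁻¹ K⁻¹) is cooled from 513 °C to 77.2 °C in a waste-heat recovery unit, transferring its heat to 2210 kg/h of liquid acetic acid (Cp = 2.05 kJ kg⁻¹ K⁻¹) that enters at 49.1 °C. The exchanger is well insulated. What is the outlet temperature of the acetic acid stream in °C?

T_c,out = 57.6 °C

Heat released by hot stream: Q = 85.4 × 1.04 × (513 − 77.2) = 38706 kJ/h
Energy balance on cold side (adiabatic exchanger): Q = ṁ_c·Cp_c·(T_c,out − T_c,in)
T_c,out = 49.1 + 38706/(2210 × 2.05) = 57.643 °C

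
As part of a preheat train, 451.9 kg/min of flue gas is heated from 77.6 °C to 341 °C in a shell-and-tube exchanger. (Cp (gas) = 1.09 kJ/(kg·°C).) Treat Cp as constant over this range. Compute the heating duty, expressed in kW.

Q = ṁ·Cp·ΔT = 451.9 × 1.09 × (341 − 77.6) = 129740 kJ/min
Converting: 129740 / 60 s = 2162.4 kW

Q = 2160 kW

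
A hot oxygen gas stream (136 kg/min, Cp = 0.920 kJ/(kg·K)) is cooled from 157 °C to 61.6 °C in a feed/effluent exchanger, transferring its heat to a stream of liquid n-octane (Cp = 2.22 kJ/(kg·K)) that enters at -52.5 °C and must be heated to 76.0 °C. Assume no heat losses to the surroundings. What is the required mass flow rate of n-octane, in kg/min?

Heat released by hot stream: Q = 136 × 0.920 × (157 − 61.6) = 11936 kJ/min
Energy balance on cold side (adiabatic exchanger): Q = ṁ_c·Cp_c·(T_c,out − T_c,in)
ṁ_c = 11936 / [2.22 × (76.0 − -52.5)] = 41.843 kg/min

ṁ_c = 41.8 kg/min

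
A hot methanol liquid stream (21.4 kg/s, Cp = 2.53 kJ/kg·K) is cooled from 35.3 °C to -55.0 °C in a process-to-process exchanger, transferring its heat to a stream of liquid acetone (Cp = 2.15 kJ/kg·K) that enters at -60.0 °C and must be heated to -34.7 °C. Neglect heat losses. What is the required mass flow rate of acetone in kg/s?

ṁ_c = 89.9 kg/s

Heat released by hot stream: Q = 21.4 × 2.53 × (35.3 − -55.0) = 4889 kJ/s
Energy balance on cold side (adiabatic exchanger): Q = ṁ_c·Cp_c·(T_c,out − T_c,in)
ṁ_c = 4889 / [2.15 × (-34.7 − -60.0)] = 89.88 kg/s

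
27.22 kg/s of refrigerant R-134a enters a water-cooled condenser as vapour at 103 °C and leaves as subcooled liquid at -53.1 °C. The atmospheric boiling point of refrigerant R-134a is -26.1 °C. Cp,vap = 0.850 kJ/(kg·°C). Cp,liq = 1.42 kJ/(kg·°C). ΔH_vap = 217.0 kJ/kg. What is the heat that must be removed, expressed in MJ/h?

vapour 103→-26.1 °C: -109.73 kJ/kg
condensation at -26.1 °C: -217 kJ/kg
liquid -26.1→-53.1 °C: -38.34 kJ/kg
Δh = -109.73 + -217 + -38.34 = -365.07 kJ/kg
Q = ṁ·Δh = 27.22 kg/s × -365.07 kJ/kg = -9937.3 kJ/s
|Q| = 9937.3 kW = 35774 MJ/h

Q_c = 35800 MJ/h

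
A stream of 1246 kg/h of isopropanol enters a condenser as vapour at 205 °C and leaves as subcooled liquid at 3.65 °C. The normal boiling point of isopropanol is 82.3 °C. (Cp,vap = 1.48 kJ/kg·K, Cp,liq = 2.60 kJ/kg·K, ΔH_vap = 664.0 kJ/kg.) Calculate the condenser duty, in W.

Q_c = 363000 W

vapour 205→82.3 °C: -181.6 kJ/kg
condensation at 82.3 °C: -664 kJ/kg
liquid 82.3→3.65 °C: -204.49 kJ/kg
Δh = -181.6 + -664 + -204.49 = -1050.1 kJ/kg
Q = ṁ·Δh = 1246 kg/h × -1050.1 kJ/kg = -1.3084e+06 kJ/h
|Q| = 363.45 kW = 363450 W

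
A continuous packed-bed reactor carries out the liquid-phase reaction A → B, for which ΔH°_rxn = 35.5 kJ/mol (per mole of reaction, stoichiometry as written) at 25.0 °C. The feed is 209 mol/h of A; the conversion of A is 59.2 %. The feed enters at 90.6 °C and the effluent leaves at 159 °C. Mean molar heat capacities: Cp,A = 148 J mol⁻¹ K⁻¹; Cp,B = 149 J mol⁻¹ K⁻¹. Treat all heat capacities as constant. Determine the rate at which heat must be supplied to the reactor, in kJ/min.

Q_in = 109 kJ/min

Extent of reaction ξ = 0.592 × 209 = 123.73 mol/h
Reaction term: ξ·ΔH°_rxn = 123.73 × 35.5 = 4392.3 kJ/h
Sensible, feed 90.6→25 °C: -2029.1 kJ/h
Outlet flows (mol/h): A 85.272, B 123.73
Sensible, products 25→159 °C: 4161.5 kJ/h
Q = ΔH = 6524.7 kJ/h = 1.8124 kW
Heat supplied = 108.74 kJ/min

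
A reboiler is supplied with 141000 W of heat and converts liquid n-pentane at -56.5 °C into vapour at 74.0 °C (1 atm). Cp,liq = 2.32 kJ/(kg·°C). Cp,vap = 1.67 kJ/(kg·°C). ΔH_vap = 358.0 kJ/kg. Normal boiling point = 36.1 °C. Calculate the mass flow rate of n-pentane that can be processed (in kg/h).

ṁ = 798 kg/h

Δh = 2.32×(36.1−-56.5) + 358.0 + 1.67×(74.0−36.1) = 636.12 kJ/kg
Q = 141000 W = 141 kJ/s = 507600 kJ/h
ṁ = Q/Δh = 507600 / 636.12 = 797.96 kg/h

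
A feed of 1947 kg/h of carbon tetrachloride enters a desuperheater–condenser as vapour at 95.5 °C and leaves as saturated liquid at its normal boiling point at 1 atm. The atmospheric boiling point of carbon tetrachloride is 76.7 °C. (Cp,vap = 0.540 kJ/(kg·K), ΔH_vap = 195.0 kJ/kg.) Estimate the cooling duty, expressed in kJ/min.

Q_c = 6660 kJ/min

vapour 95.5→76.7 °C: -10.152 kJ/kg
condensation at 76.7 °C: -195 kJ/kg
Δh = -10.152 + -195 = -205.15 kJ/kg
Q = ṁ·Δh = 1947 kg/h × -205.15 kJ/kg = -399430 kJ/h
|Q| = 110.95 kW = 6657.2 kJ/min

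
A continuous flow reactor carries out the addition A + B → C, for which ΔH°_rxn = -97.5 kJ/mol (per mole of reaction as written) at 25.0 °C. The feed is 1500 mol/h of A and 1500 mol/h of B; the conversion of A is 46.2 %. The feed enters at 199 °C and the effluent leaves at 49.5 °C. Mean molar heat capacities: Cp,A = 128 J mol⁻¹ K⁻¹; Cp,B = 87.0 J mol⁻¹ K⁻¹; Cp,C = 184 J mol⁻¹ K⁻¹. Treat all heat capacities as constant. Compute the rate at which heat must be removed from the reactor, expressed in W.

Q_out = 32300 W

Extent of reaction ξ = 0.462 × 1500 = 693 mol/h
Reaction term: ξ·ΔH°_rxn = 693 × -97.5 = -67568 kJ/h
Sensible, feed 199→25 °C: -56115 kJ/h
Outlet flows (mol/h): A 807, B 807, C 693
Sensible, products 25→49.5 °C: 7374.9 kJ/h
Q = ΔH = -116310 kJ/h = -32.308 kW
Heat removed = 32308 W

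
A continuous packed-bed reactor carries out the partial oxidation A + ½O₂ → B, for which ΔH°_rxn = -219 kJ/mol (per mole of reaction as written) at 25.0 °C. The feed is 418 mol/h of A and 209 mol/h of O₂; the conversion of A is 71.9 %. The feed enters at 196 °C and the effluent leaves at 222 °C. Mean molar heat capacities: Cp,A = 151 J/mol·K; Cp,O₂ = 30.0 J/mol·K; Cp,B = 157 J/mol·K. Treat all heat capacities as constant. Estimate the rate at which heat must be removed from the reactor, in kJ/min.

Extent of reaction ξ = 0.719 × 418 = 300.54 mol/h
Reaction term: ξ·ΔH°_rxn = 300.54 × -219 = -65819 kJ/h
Sensible, feed 196→25 °C: -11865 kJ/h
Outlet flows (mol/h): A 117.46, O₂ 58.729, B 300.54
Sensible, products 25→222 °C: 13137 kJ/h
Q = ΔH = -64547 kJ/h = -17.93 kW
Heat removed = 1075.8 kJ/min

Q_out = 1080 kJ/min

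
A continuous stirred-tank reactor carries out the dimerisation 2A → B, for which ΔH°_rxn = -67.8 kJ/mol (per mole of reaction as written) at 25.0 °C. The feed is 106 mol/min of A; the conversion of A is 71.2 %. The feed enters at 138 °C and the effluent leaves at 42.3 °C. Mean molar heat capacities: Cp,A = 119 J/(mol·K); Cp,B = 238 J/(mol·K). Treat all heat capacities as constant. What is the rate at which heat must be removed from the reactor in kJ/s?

Extent of reaction ξ = 0.712 × 106 / 2 = 37.736 mol/min
Reaction term: ξ·ΔH°_rxn = 37.736 × -67.8 = -2558.5 kJ/min
Sensible, feed 138→25 °C: -1425.4 kJ/min
Outlet flows (mol/min): A 30.528, B 37.736
Sensible, products 25→42.3 °C: 218.22 kJ/min
Q = ΔH = -3765.7 kJ/min = -62.761 kW
Heat removed = 62.761 kJ/s

Q_out = 62.8 kJ/s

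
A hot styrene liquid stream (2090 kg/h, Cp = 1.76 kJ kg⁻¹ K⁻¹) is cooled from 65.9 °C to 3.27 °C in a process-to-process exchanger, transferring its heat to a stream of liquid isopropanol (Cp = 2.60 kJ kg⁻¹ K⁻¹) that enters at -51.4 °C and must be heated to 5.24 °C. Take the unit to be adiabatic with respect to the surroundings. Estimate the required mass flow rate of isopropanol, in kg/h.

Heat released by hot stream: Q = 2090 × 1.76 × (65.9 − 3.27) = 230380 kJ/h
Energy balance on cold side (adiabatic exchanger): Q = ṁ_c·Cp_c·(T_c,out − T_c,in)
ṁ_c = 230380 / [2.60 × (5.24 − -51.4)] = 1564.4 kg/h

ṁ_c = 1560 kg/h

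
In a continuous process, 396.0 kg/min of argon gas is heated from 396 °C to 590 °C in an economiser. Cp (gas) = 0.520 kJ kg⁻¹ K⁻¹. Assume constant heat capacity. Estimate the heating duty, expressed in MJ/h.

Q = ṁ·Cp·ΔT = 396.0 × 0.520 × (590 − 396) = 39948 kJ/min
Converting: 39948 / 60 s = 665.81 kW
Heating duty = 2396.9 MJ/h

Q = 2400 MJ/h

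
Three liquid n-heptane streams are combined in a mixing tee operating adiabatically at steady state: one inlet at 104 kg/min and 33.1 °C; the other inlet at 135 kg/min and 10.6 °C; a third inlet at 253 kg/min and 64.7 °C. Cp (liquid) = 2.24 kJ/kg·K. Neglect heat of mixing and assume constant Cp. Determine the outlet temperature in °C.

Energy balance with Q = 0: Σ ṁᵢCp,ᵢ(T_out − Tᵢ) = 0
Σ ṁᵢCp,ᵢTᵢ = 104×2.24×33.1 + 135×2.24×10.6 + 253×2.24×64.7 = 47583
Σ ṁᵢCp,ᵢ = 104×2.24 + 135×2.24 + 253×2.24 = 1102.1
T_out = 47583 / 1102.1 = 43.176 °C

T_out = 43.2 °C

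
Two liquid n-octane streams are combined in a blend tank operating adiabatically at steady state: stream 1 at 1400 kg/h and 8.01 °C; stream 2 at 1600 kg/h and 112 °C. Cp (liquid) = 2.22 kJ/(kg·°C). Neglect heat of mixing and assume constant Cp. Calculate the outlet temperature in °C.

T_out = 63.5 °C

Adiabatic, steady state ⇒ Σ ṁᵢCp,ᵢ(T_out − Tᵢ) = 0
Σ ṁᵢCp,ᵢTᵢ = 1400×2.22×8.01 + 1600×2.22×112 = 422720
Σ ṁᵢCp,ᵢ = 1400×2.22 + 1600×2.22 = 6660
T_out = 422720 / 6660 = 63.471 °C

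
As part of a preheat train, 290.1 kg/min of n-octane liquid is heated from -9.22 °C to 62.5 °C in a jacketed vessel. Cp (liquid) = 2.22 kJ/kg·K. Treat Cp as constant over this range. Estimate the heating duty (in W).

Q = 770000 W

Q = ṁ·Cp·ΔT = 290.1 × 2.22 × (62.5 − -9.22) = 46189 kJ/min
Converting: 46189 / 60 s = 769.82 kW
Heating duty = 769820 W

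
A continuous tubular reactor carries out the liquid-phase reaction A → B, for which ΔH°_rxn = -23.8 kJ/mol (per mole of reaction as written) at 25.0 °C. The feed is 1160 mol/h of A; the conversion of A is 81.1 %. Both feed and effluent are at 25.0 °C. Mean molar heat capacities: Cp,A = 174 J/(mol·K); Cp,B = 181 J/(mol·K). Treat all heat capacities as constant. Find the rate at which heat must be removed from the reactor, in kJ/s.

Extent of reaction ξ = 0.811 × 1160 = 940.76 mol/h
Reaction term: ξ·ΔH°_rxn = 940.76 × -23.8 = -22390 kJ/h
Q = ΔH = -22390 kJ/h = -6.2195 kW
Heat removed = 6.2195 kJ/s

Q_out = 6.22 kJ/s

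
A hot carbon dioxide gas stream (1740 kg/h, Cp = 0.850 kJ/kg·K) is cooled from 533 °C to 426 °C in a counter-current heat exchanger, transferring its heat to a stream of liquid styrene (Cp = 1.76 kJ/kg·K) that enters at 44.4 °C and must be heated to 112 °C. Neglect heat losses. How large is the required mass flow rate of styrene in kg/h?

Heat released by hot stream: Q = 1740 × 0.850 × (533 − 426) = 158250 kJ/h
Energy balance on cold side (adiabatic exchanger): Q = ṁ_c·Cp_c·(T_c,out − T_c,in)
ṁ_c = 158250 / [1.76 × (112 − 44.4)] = 1330.1 kg/h

ṁ_c = 1330 kg/h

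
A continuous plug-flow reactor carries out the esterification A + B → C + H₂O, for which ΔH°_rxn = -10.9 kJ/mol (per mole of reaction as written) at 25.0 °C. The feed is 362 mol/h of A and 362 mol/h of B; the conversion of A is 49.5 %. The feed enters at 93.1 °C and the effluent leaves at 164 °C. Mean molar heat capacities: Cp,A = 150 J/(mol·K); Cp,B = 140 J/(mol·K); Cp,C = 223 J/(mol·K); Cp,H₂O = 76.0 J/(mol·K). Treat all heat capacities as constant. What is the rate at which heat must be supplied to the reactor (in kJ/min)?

Q_in = 95.2 kJ/min

Extent of reaction ξ = 0.495 × 362 = 179.19 mol/h
Reaction term: ξ·ΔH°_rxn = 179.19 × -10.9 = -1953.2 kJ/h
Sensible, feed 93.1→25 °C: -7149.1 kJ/h
Outlet flows (mol/h): A 182.81, B 182.81, C 179.19, H₂O 179.19
Sensible, products 25→164 °C: 14816 kJ/h
Q = ΔH = 5714.1 kJ/h = 1.5872 kW
Heat supplied = 95.235 kJ/min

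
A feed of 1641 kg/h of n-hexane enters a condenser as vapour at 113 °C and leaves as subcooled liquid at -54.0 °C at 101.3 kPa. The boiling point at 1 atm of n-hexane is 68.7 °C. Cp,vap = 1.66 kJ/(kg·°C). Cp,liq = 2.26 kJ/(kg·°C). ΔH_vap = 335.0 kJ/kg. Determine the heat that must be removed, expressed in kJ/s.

vapour 113→68.7 °C: -73.538 kJ/kg
condensation at 68.7 °C: -335 kJ/kg
liquid 68.7→-54.0 °C: -277.3 kJ/kg
Δh = -73.538 + -335 + -277.3 = -685.84 kJ/kg
Q = ṁ·Δh = 1641 kg/h × -685.84 kJ/kg = -1.1255e+06 kJ/h
|Q| = 312.63 kW

Q_c = 313 kJ/s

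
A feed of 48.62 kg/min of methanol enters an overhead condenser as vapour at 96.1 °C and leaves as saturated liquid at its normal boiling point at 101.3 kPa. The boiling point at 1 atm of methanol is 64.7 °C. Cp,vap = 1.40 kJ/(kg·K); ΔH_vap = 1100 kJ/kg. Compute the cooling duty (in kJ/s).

vapour 96.1→64.7 °C: -43.96 kJ/kg
condensation at 64.7 °C: -1100 kJ/kg
Δh = -43.96 + -1100 = -1144 kJ/kg
Q = ṁ·Δh = 48.62 kg/min × -1144 kJ/kg = -55619 kJ/min
|Q| = 926.99 kW

Q_c = 927 kJ/s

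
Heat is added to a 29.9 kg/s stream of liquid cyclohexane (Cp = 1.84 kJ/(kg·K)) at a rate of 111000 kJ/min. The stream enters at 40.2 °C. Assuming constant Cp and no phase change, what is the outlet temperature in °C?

T_out = 73.8 °C

Q = 111000 kJ/min = 1850 kJ/s
ΔT = Q/(ṁ·Cp) = 1850/(29.9×1.84) = 33.627 K
T_out = 40.2 + 33.627 = 73.827 °C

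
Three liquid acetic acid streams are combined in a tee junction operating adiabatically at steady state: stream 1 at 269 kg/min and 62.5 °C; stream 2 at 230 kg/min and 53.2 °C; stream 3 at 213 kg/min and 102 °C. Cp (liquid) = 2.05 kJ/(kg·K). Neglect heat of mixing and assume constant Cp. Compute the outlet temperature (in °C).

T_out = 71.3 °C

No heat crosses the boundary, so H_out = H_in.
T_out = Σ ṁᵢCp,ᵢTᵢ / Σ ṁᵢCp,ᵢ
      = 104090 / 1459.6 = 71.312 °C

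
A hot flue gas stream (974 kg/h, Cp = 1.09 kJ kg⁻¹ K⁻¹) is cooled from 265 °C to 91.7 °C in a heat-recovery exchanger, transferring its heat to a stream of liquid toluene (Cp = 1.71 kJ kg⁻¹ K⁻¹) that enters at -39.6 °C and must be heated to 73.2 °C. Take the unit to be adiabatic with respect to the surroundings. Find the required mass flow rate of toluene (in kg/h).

Heat released by hot stream: Q = 974 × 1.09 × (265 − 91.7) = 183990 kJ/h
Energy balance on cold side (adiabatic exchanger): Q = ṁ_c·Cp_c·(T_c,out − T_c,in)
ṁ_c = 183990 / [1.71 × (73.2 − -39.6)] = 953.85 kg/h

ṁ_c = 954 kg/h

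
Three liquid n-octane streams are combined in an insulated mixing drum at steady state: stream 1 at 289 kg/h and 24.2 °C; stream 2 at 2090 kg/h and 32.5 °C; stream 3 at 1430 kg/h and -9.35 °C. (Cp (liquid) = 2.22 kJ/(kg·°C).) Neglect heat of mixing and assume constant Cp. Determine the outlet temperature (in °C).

Energy balance with Q = 0: Σ ṁᵢCp,ᵢ(T_out − Tᵢ) = 0
Σ ṁᵢCp,ᵢTᵢ = 289×2.22×24.2 + 2090×2.22×32.5 + 1430×2.22×-9.35 = 136640
Σ ṁᵢCp,ᵢ = 289×2.22 + 2090×2.22 + 1430×2.22 = 8456
T_out = 136640 / 8456 = 16.159 °C

T_out = 16.2 °C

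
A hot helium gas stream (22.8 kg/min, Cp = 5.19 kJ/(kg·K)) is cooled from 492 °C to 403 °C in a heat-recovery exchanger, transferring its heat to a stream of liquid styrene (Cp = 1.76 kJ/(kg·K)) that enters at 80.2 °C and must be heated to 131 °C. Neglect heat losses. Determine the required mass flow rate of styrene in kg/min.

Heat released by hot stream: Q = 22.8 × 5.19 × (492 − 403) = 10532 kJ/min
Energy balance on cold side (adiabatic exchanger): Q = ṁ_c·Cp_c·(T_c,out − T_c,in)
ṁ_c = 10532 / [1.76 × (131 − 80.2)] = 117.79 kg/min

ṁ_c = 118 kg/min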